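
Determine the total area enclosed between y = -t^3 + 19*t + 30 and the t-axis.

517/2

The curve meets the t-axis where -t^3 + 19*t + 30 = 0, i.e. -(t - 5)*(t + 2)*(t + 3) = 0, at t = -3, -2, 5.
On [-3, -2] the curve lies below the axis; ∫[-3,-2] (-t^3 + 19*t + 30) dt = -5/4, giving area 5/4.
On [-2, 5] the curve lies above the axis; ∫[-2,5] (-t^3 + 19*t + 30) dt = 1029/4, giving area 1029/4.
Total area = 5/4 + 1029/4 = 517/2.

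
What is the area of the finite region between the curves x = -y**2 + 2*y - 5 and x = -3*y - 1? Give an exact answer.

9/2

Both boundary curves give x as a function of y, so integrate with respect to y. Setting them equal: -y**2 + 5*y - 4 = 0, i.e. -(y - 4)*(y - 1) = 0, so they meet at y = 1, 4.
For y in [1, 4], x = -y**2 + 2*y - 5 is on the right; area = ∫[1,4] (-y**2 + 5*y - 4) dy = 9/2.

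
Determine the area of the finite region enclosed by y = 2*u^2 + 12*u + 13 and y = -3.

Set the curves equal: 2*u^2 + 12*u + 13 = -3, so 2*u^2 + 12*u + 16 = 0, which factors as 2*(u + 2)*(u + 4) = 0. The curves meet at u = -4, -2.
On [-4, -2], y = -3 is on top; that piece has area ∫[-4,-2] (-(2*u^2 + 12*u + 16)) du = 8/3.

8/3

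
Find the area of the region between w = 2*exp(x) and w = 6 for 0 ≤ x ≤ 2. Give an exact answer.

-22 + 12*log(3) + 2*exp(2)

The difference (2*exp(x)) - (6) = 2*exp(x) - 6 changes sign at x = log(3) inside [0, 2], so split the integral there.
∫[0,log(3)] (2*exp(x) - 6) dx = 4 - log(729); the area of that piece is -4 + log(729).
∫[log(3),2] (2*exp(x) - 6) dx = -18 + 6*log(3) + 2*exp(2).
Total area = (-4 + log(729)) + (-18 + 6*log(3) + 2*exp(2)) = -22 + 12*log(3) + 2*exp(2).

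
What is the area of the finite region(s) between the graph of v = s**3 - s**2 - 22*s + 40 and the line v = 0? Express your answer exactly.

The curve meets the s-axis where s**3 - s**2 - 22*s + 40 = 0, i.e. (s - 4)*(s - 2)*(s + 5) = 0, at s = -5, 2, 4.
On [-5, 2] the curve lies above the axis; ∫[-5,2] (s**3 - s**2 - 22*s + 40) ds = 3773/12, giving area 3773/12.
On [2, 4] the curve lies below the axis; ∫[2,4] (s**3 - s**2 - 22*s + 40) ds = -32/3, giving area 32/3.
Total area = 3773/12 + 32/3 = 3901/12.

3901/12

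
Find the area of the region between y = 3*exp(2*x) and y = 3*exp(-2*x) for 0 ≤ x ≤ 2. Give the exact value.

-3 + 3*exp(-4)/2 + 3*exp(4)/2

On [0, 2], (3*exp(2*x)) - (3*exp(-2*x)) = 3*exp(2*x) - 3*exp(-2*x) is ≥ 0 throughout, so the area is a single integral of |3*exp(2*x) - 3*exp(-2*x)|.
∫[0,2] (3*exp(2*x) - 3*exp(-2*x)) dx = -3 + 3*exp(-4)/2 + 3*exp(4)/2.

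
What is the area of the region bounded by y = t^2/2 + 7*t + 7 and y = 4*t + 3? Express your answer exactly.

2/3

Set the curves equal: t^2/2 + 7*t + 7 = 4*t + 3, so t^2/2 + 3*t + 4 = 0, which factors as (t + 2)*(t + 4)/2 = 0. The curves meet at t = -4, -2.
On [-4, -2], y = 4*t + 3 is on top; that piece has area ∫[-4,-2] (-(t^2/2 + 3*t + 4)) dt = 2/3.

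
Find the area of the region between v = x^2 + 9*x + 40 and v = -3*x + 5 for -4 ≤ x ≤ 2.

162

On [-4, 2], (x^2 + 9*x + 40) - (-3*x + 5) = x^2 + 12*x + 35 is ≥ 0 throughout, so the area is a single integral of |x^2 + 12*x + 35|.
∫[-4,2] (x^2 + 12*x + 35) dx = 162.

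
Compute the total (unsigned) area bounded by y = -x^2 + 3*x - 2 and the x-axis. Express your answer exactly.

The curve meets the x-axis where -x^2 + 3*x - 2 = 0, i.e. -(x - 2)*(x - 1) = 0, at x = 1, 2.
On [1, 2] the curve lies above the axis; ∫[1,2] (-x^2 + 3*x - 2) dx = 1/6, giving area 1/6.

1/6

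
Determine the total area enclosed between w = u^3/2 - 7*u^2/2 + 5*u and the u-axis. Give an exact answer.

253/24

The curve meets the u-axis where u^3/2 - 7*u^2/2 + 5*u = 0, i.e. u*(u - 5)*(u - 2)/2 = 0, at u = 0, 2, 5.
On [0, 2] the curve lies above the axis; ∫[0,2] (u^3/2 - 7*u^2/2 + 5*u) du = 8/3, giving area 8/3.
On [2, 5] the curve lies below the axis; ∫[2,5] (u^3/2 - 7*u^2/2 + 5*u) du = -63/8, giving area 63/8.
Total area = 8/3 + 63/8 = 253/24.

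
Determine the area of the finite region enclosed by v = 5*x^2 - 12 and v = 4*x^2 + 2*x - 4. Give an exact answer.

36

Set the curves equal: 5*x^2 - 12 = 4*x^2 + 2*x - 4, so x^2 - 2*x - 8 = 0, which factors as (x - 4)*(x + 2) = 0. The curves meet at x = -2, 4.
On [-2, 4], v = 4*x^2 + 2*x - 4 is on top; that piece has area ∫[-2,4] (-(x^2 - 2*x - 8)) dx = 36.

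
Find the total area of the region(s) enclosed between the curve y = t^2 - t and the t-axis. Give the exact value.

The curve meets the t-axis where t^2 - t = 0, i.e. t*(t - 1) = 0, at t = 0, 1.
On [0, 1] the curve lies below the axis; ∫[0,1] (t^2 - t) dt = -1/6, giving area 1/6.

1/6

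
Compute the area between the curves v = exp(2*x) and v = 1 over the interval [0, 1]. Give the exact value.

-3/2 + exp(2)/2

On [0, 1], (exp(2*x)) - (1) = exp(2*x) - 1 is ≥ 0 throughout, so the area is a single integral of |exp(2*x) - 1|.
∫[0,1] (exp(2*x) - 1) dx = -3/2 + exp(2)/2.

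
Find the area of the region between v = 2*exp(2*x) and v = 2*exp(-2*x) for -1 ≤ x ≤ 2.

-4 + exp(-4) + exp(-2) + exp(2) + exp(4)

The difference (2*exp(2*x)) - (2*exp(-2*x)) = 2*exp(2*x) - 2*exp(-2*x) changes sign at x = 0 inside [-1, 2], so split the integral there.
∫[-1,0] (2*exp(2*x) - 2*exp(-2*x)) dx = -exp(2) - exp(-2) + 2; the area of that piece is -2 + exp(-2) + exp(2).
∫[0,2] (2*exp(2*x) - 2*exp(-2*x)) dx = -2 + exp(-4) + exp(4).
Total area = (-2 + exp(-2) + exp(2)) + (-2 + exp(-4) + exp(4)) = -4 + exp(-4) + exp(-2) + exp(2) + exp(4).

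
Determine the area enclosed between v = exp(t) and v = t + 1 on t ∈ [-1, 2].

-9/2 - exp(-1) + exp(2)

On [-1, 2], (exp(t)) - (t + 1) = -t + exp(t) - 1 is ≥ 0 throughout, so the area is a single integral of |-t + exp(t) - 1|.
∫[-1,2] (-t + exp(t) - 1) dt = -9/2 - exp(-1) + exp(2).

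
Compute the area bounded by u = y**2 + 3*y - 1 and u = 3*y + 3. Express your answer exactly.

32/3

Both boundary curves give u as a function of y, so integrate with respect to y. Setting them equal: y**2 - 4 = 0, i.e. (y - 2)*(y + 2) = 0, so they meet at y = -2, 2.
For y in [-2, 2], u = y**2 + 3*y - 1 is on the left; area = ∫[-2,2] (-(y**2 - 4)) dy = 32/3.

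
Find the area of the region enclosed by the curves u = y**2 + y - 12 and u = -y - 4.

Both boundary curves give u as a function of y, so integrate with respect to y. Setting them equal: y**2 + 2*y - 8 = 0, i.e. (y - 2)*(y + 4) = 0, so they meet at y = -4, 2.
For y in [-4, 2], u = y**2 + y - 12 is on the left; area = ∫[-4,2] (-(y**2 + 2*y - 8)) dy = 36.

36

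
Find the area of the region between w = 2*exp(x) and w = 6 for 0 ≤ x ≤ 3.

-28 + 12*log(3) + 2*exp(3)

The difference (2*exp(x)) - (6) = 2*exp(x) - 6 changes sign at x = log(3) inside [0, 3], so split the integral there.
∫[0,log(3)] (2*exp(x) - 6) dx = 4 - log(729); the area of that piece is -4 + log(729).
∫[log(3),3] (2*exp(x) - 6) dx = -24 + 6*log(3) + 2*exp(3).
Total area = (-4 + log(729)) + (-24 + 6*log(3) + 2*exp(3)) = -28 + 12*log(3) + 2*exp(3).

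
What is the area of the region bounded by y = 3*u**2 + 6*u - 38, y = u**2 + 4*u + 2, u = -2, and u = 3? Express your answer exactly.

On [-2, 3], (3*u**2 + 6*u - 38) - (u**2 + 4*u + 2) = 2*u**2 + 2*u - 40 is ≤ 0 throughout, so the area is a single integral of |2*u**2 + 2*u - 40|.
∫[-2,3] (2*u**2 + 2*u - 40) du = -515/3; the area of that piece is 515/3.

515/3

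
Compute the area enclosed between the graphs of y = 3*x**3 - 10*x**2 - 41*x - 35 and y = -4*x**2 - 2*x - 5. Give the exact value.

1741/4

Set the curves equal: 3*x**3 - 10*x**2 - 41*x - 35 = -4*x**2 - 2*x - 5, so 3*x**3 - 6*x**2 - 39*x - 30 = 0, which factors as 3*(x - 5)*(x + 1)*(x + 2) = 0. The curves meet at x = -2, -1, 5.
On [-2, -1], y = 3*x**3 - 10*x**2 - 41*x - 35 is on top; that piece has area ∫[-2,-1] (3*x**3 - 6*x**2 - 39*x - 30) dx = 13/4.
On [-1, 5], y = -4*x**2 - 2*x - 5 is on top; that piece has area ∫[-1,5] (-(3*x**3 - 6*x**2 - 39*x - 30)) dx = 432.
Total enclosed area = 13/4 + 432 = 1741/4.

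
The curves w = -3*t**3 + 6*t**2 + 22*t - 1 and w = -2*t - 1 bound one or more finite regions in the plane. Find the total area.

148

Set the curves equal: -3*t**3 + 6*t**2 + 22*t - 1 = -2*t - 1, so -3*t**3 + 6*t**2 + 24*t = 0, which factors as -3*t*(t - 4)*(t + 2) = 0. The curves meet at t = -2, 0, 4.
On [-2, 0], w = -2*t - 1 is on top; that piece has area ∫[-2,0] (-(-3*t**3 + 6*t**2 + 24*t)) dt = 20.
On [0, 4], w = -3*t**3 + 6*t**2 + 22*t - 1 is on top; that piece has area ∫[0,4] (-3*t**3 + 6*t**2 + 24*t) dt = 128.
Total enclosed area = 20 + 128 = 148.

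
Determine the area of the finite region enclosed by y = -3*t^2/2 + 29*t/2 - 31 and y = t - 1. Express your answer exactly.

Set the curves equal: -3*t^2/2 + 29*t/2 - 31 = t - 1, so -3*t^2/2 + 27*t/2 - 30 = 0, which factors as -3*(t - 5)*(t - 4)/2 = 0. The curves meet at t = 4, 5.
On [4, 5], y = -3*t^2/2 + 29*t/2 - 31 is on top; that piece has area ∫[4,5] (-3*t^2/2 + 27*t/2 - 30) dt = 1/4.

1/4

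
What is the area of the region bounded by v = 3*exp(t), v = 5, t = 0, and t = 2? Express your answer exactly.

-17 - 10*log(3) + 10*log(5) + 3*exp(2)

The difference (3*exp(t)) - (5) = 3*exp(t) - 5 changes sign at t = log(5/3) inside [0, 2], so split the integral there.
∫[0,log(5/3)] (3*exp(t) - 5) dt = log(243/3125) + 2; the area of that piece is -2 + log(3125/243).
∫[log(5/3),2] (3*exp(t) - 5) dt = -15 - 5*log(3) + 5*log(5) + 3*exp(2).
Total area = (-2 + log(3125/243)) + (-15 - 5*log(3) + 5*log(5) + 3*exp(2)) = -17 - 10*log(3) + 10*log(5) + 3*exp(2).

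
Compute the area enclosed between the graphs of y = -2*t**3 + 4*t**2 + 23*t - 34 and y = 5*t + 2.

443/3

Set the curves equal: -2*t**3 + 4*t**2 + 23*t - 34 = 5*t + 2, so -2*t**3 + 4*t**2 + 18*t - 36 = 0, which factors as -2*(t - 3)*(t - 2)*(t + 3) = 0. The curves meet at t = -3, 2, 3.
On [-3, 2], y = 5*t + 2 is on top; that piece has area ∫[-3,2] (-(-2*t**3 + 4*t**2 + 18*t - 36)) dt = 875/6.
On [2, 3], y = -2*t**3 + 4*t**2 + 23*t - 34 is on top; that piece has area ∫[2,3] (-2*t**3 + 4*t**2 + 18*t - 36) dt = 11/6.
Total enclosed area = 875/6 + 11/6 = 443/3.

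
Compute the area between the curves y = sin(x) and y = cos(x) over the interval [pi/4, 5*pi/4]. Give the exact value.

2*sqrt(2)

On [pi/4, 5*pi/4], (sin(x)) - (cos(x)) = sin(x) - cos(x) is ≥ 0 throughout, so the area is a single integral of |sin(x) - cos(x)|.
∫[pi/4,5*pi/4] (sin(x) - cos(x)) dx = 2*sqrt(2).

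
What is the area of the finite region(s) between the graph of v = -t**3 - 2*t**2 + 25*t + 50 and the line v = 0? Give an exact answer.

The curve meets the t-axis where -t**3 - 2*t**2 + 25*t + 50 = 0, i.e. -(t - 5)*(t + 2)*(t + 5) = 0, at t = -5, -2, 5.
On [-5, -2] the curve lies below the axis; ∫[-5,-2] (-t**3 - 2*t**2 + 25*t + 50) dt = -153/4, giving area 153/4.
On [-2, 5] the curve lies above the axis; ∫[-2,5] (-t**3 - 2*t**2 + 25*t + 50) dt = 4459/12, giving area 4459/12.
Total area = 153/4 + 4459/12 = 2459/6.

2459/6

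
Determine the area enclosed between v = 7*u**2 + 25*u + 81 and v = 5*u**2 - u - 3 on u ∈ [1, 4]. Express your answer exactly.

On [1, 4], (7*u**2 + 25*u + 81) - (5*u**2 - u - 3) = 2*u**2 + 26*u + 84 is ≥ 0 throughout, so the area is a single integral of |2*u**2 + 26*u + 84|.
∫[1,4] (2*u**2 + 26*u + 84) du = 489.

489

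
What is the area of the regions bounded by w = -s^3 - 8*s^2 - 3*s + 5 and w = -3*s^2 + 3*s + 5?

Set the curves equal: -s^3 - 8*s^2 - 3*s + 5 = -3*s^2 + 3*s + 5, so -s^3 - 5*s^2 - 6*s = 0, which factors as -s*(s + 2)*(s + 3) = 0. The curves meet at s = -3, -2, 0.
On [-3, -2], w = -3*s^2 + 3*s + 5 is on top; that piece has area ∫[-3,-2] (-(-s^3 - 5*s^2 - 6*s)) ds = 5/12.
On [-2, 0], w = -s^3 - 8*s^2 - 3*s + 5 is on top; that piece has area ∫[-2,0] (-s^3 - 5*s^2 - 6*s) ds = 8/3.
Total enclosed area = 5/12 + 8/3 = 37/12.

37/12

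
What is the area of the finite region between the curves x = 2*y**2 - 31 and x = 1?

Both boundary curves give x as a function of y, so integrate with respect to y. Setting them equal: 2*y**2 - 32 = 0, i.e. 2*(y - 4)*(y + 4) = 0, so they meet at y = -4, 4.
For y in [-4, 4], x = 2*y**2 - 31 is on the left; area = ∫[-4,4] (-(2*y**2 - 32)) dy = 512/3.

512/3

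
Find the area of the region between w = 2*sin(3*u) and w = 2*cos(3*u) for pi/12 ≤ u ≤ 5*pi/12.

4*sqrt(2)/3

On [pi/12, 5*pi/12], (2*sin(3*u)) - (2*cos(3*u)) = 2*sin(3*u) - 2*cos(3*u) is ≥ 0 throughout, so the area is a single integral of |2*sin(3*u) - 2*cos(3*u)|.
∫[pi/12,5*pi/12] (2*sin(3*u) - 2*cos(3*u)) du = 4*sqrt(2)/3.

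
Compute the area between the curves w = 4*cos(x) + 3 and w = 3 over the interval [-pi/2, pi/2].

On [-pi/2, pi/2], (4*cos(x) + 3) - (3) = 4*cos(x) is ≥ 0 throughout, so the area is a single integral of |4*cos(x)|.
∫[-pi/2,pi/2] (4*cos(x)) dx = 8.

8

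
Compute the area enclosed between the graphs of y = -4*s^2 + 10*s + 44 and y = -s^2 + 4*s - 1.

256

Set the curves equal: -4*s^2 + 10*s + 44 = -s^2 + 4*s - 1, so -3*s^2 + 6*s + 45 = 0, which factors as -3*(s - 5)*(s + 3) = 0. The curves meet at s = -3, 5.
On [-3, 5], y = -4*s^2 + 10*s + 44 is on top; that piece has area ∫[-3,5] (-3*s^2 + 6*s + 45) ds = 256.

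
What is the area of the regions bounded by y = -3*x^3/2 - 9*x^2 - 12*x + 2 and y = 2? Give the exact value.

12

Set the curves equal: -3*x^3/2 - 9*x^2 - 12*x + 2 = 2, so -3*x^3/2 - 9*x^2 - 12*x = 0, which factors as -3*x*(x + 2)*(x + 4)/2 = 0. The curves meet at x = -4, -2, 0.
On [-4, -2], y = 2 is on top; that piece has area ∫[-4,-2] (-(-3*x^3/2 - 9*x^2 - 12*x)) dx = 6.
On [-2, 0], y = -3*x^3/2 - 9*x^2 - 12*x + 2 is on top; that piece has area ∫[-2,0] (-3*x^3/2 - 9*x^2 - 12*x) dx = 6.
Total enclosed area = 6 + 6 = 12.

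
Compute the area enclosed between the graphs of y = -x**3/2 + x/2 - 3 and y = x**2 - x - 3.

Set the curves equal: -x**3/2 + x/2 - 3 = x**2 - x - 3, so -x**3/2 - x**2 + 3*x/2 = 0, which factors as -x*(x - 1)*(x + 3)/2 = 0. The curves meet at x = -3, 0, 1.
On [-3, 0], y = x**2 - x - 3 is on top; that piece has area ∫[-3,0] (-(-x**3/2 - x**2 + 3*x/2)) dx = 45/8.
On [0, 1], y = -x**3/2 + x/2 - 3 is on top; that piece has area ∫[0,1] (-x**3/2 - x**2 + 3*x/2) dx = 7/24.
Total enclosed area = 45/8 + 7/24 = 71/12.

71/12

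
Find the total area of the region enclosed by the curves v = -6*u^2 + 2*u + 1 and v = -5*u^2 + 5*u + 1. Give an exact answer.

Set the curves equal: -6*u^2 + 2*u + 1 = -5*u^2 + 5*u + 1, so -u^2 - 3*u = 0, which factors as -u*(u + 3) = 0. The curves meet at u = -3, 0.
On [-3, 0], v = -6*u^2 + 2*u + 1 is on top; that piece has area ∫[-3,0] (-u^2 - 3*u) du = 9/2.

9/2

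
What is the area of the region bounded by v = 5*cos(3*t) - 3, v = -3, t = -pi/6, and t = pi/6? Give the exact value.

10/3

On [-pi/6, pi/6], (5*cos(3*t) - 3) - (-3) = 5*cos(3*t) is ≥ 0 throughout, so the area is a single integral of |5*cos(3*t)|.
∫[-pi/6,pi/6] (5*cos(3*t)) dt = 10/3.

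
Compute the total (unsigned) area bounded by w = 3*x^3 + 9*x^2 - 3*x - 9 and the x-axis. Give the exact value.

The curve meets the x-axis where 3*x^3 + 9*x^2 - 3*x - 9 = 0, i.e. 3*(x - 1)*(x + 1)*(x + 3) = 0, at x = -3, -1, 1.
On [-3, -1] the curve lies above the axis; ∫[-3,-1] (3*x^3 + 9*x^2 - 3*x - 9) dx = 12, giving area 12.
On [-1, 1] the curve lies below the axis; ∫[-1,1] (3*x^3 + 9*x^2 - 3*x - 9) dx = -12, giving area 12.
Total area = 12 + 12 = 24.

24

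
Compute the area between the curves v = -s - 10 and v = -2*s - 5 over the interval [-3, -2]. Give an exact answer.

On [-3, -2], (-s - 10) - (-2*s - 5) = s - 5 is ≤ 0 throughout, so the area is a single integral of |s - 5|.
∫[-3,-2] (s - 5) ds = -15/2; the area of that piece is 15/2.

15/2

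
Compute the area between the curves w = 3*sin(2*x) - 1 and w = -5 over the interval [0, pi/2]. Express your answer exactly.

On [0, pi/2], (3*sin(2*x) - 1) - (-5) = 3*sin(2*x) + 4 is ≥ 0 throughout, so the area is a single integral of |3*sin(2*x) + 4|.
∫[0,pi/2] (3*sin(2*x) + 4) dx = 3 + 2*pi.

3 + 2*pi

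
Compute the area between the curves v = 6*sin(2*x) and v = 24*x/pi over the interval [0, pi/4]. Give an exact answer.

3 - 3*pi/4

On [0, pi/4], (6*sin(2*x)) - (24*x/pi) = -24*x/pi + 6*sin(2*x) is ≥ 0 throughout, so the area is a single integral of |-24*x/pi + 6*sin(2*x)|.
∫[0,pi/4] (-24*x/pi + 6*sin(2*x)) dx = 3 - 3*pi/4.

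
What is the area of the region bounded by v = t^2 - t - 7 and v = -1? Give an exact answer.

125/6

Set the curves equal: t^2 - t - 7 = -1, so t^2 - t - 6 = 0, which factors as (t - 3)*(t + 2) = 0. The curves meet at t = -2, 3.
On [-2, 3], v = -1 is on top; that piece has area ∫[-2,3] (-(t^2 - t - 6)) dt = 125/6.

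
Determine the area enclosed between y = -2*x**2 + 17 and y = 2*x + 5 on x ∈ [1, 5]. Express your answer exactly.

202/3

The difference (-2*x**2 + 17) - (2*x + 5) = -2*x**2 - 2*x + 12 changes sign at x = 2 inside [1, 5], so split the integral there.
∫[1,2] (-2*x**2 - 2*x + 12) dx = 13/3.
∫[2,5] (-2*x**2 - 2*x + 12) dx = -63; the area of that piece is 63.
Total area = 13/3 + 63 = 202/3.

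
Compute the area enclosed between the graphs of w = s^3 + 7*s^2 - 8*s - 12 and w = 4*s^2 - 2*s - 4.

Set the curves equal: s^3 + 7*s^2 - 8*s - 12 = 4*s^2 - 2*s - 4, so s^3 + 3*s^2 - 6*s - 8 = 0, which factors as (s - 2)*(s + 1)*(s + 4) = 0. The curves meet at s = -4, -1, 2.
On [-4, -1], w = s^3 + 7*s^2 - 8*s - 12 is on top; that piece has area ∫[-4,-1] (s^3 + 3*s^2 - 6*s - 8) ds = 81/4.
On [-1, 2], w = 4*s^2 - 2*s - 4 is on top; that piece has area ∫[-1,2] (-(s^3 + 3*s^2 - 6*s - 8)) ds = 81/4.
Total enclosed area = 81/4 + 81/4 = 81/2.

81/2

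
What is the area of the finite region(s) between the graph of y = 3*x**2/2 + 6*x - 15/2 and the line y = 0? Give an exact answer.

The curve meets the x-axis where 3*x**2/2 + 6*x - 15/2 = 0, i.e. 3*(x - 1)*(x + 5)/2 = 0, at x = -5, 1.
On [-5, 1] the curve lies below the axis; ∫[-5,1] (3*x**2/2 + 6*x - 15/2) dx = -54, giving area 54.

54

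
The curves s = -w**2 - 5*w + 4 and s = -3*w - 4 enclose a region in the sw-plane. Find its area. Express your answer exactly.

36

Both boundary curves give s as a function of w, so integrate with respect to w. Setting them equal: -w**2 - 2*w + 8 = 0, i.e. -(w - 2)*(w + 4) = 0, so they meet at w = -4, 2.
For w in [-4, 2], s = -w**2 - 5*w + 4 is on the right; area = ∫[-4,2] (-w**2 - 2*w + 8) dw = 36.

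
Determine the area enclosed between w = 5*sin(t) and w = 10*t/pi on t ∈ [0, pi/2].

On [0, pi/2], (5*sin(t)) - (10*t/pi) = -10*t/pi + 5*sin(t) is ≥ 0 throughout, so the area is a single integral of |-10*t/pi + 5*sin(t)|.
∫[0,pi/2] (-10*t/pi + 5*sin(t)) dt = 5 - 5*pi/4.

5 - 5*pi/4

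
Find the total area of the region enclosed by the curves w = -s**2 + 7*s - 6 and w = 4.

9/2

Set the curves equal: -s**2 + 7*s - 6 = 4, so -s**2 + 7*s - 10 = 0, which factors as -(s - 5)*(s - 2) = 0. The curves meet at s = 2, 5.
On [2, 5], w = -s**2 + 7*s - 6 is on top; that piece has area ∫[2,5] (-s**2 + 7*s - 10) ds = 9/2.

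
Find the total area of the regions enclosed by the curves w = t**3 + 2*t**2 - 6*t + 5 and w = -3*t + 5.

Set the curves equal: t**3 + 2*t**2 - 6*t + 5 = -3*t + 5, so t**3 + 2*t**2 - 3*t = 0, which factors as t*(t - 1)*(t + 3) = 0. The curves meet at t = -3, 0, 1.
On [-3, 0], w = t**3 + 2*t**2 - 6*t + 5 is on top; that piece has area ∫[-3,0] (t**3 + 2*t**2 - 3*t) dt = 45/4.
On [0, 1], w = -3*t + 5 is on top; that piece has area ∫[0,1] (-(t**3 + 2*t**2 - 3*t)) dt = 7/12.
Total enclosed area = 45/4 + 7/12 = 71/6.

71/6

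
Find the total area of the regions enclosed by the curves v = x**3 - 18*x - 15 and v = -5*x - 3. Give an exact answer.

Set the curves equal: x**3 - 18*x - 15 = -5*x - 3, so x**3 - 13*x - 12 = 0, which factors as (x - 4)*(x + 1)*(x + 3) = 0. The curves meet at x = -3, -1, 4.
On [-3, -1], v = x**3 - 18*x - 15 is on top; that piece has area ∫[-3,-1] (x**3 - 13*x - 12) dx = 8.
On [-1, 4], v = -5*x - 3 is on top; that piece has area ∫[-1,4] (-(x**3 - 13*x - 12)) dx = 375/4.
Total enclosed area = 8 + 375/4 = 407/4.

407/4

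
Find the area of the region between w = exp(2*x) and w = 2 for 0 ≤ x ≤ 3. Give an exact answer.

The difference (exp(2*x)) - (2) = exp(2*x) - 2 changes sign at x = log(2)/2 inside [0, 3], so split the integral there.
∫[0,log(2)/2] (exp(2*x) - 2) dx = 1/2 - log(2); the area of that piece is -1/2 + log(2).
∫[log(2)/2,3] (exp(2*x) - 2) dx = -7 + log(2) + exp(6)/2.
Total area = (-1/2 + log(2)) + (-7 + log(2) + exp(6)/2) = -15/2 + 2*log(2) + exp(6)/2.

-15/2 + 2*log(2) + exp(6)/2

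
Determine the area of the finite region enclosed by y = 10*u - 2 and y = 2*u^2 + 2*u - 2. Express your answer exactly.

64/3

Set the curves equal: 10*u - 2 = 2*u^2 + 2*u - 2, so -2*u^2 + 8*u = 0, which factors as -2*u*(u - 4) = 0. The curves meet at u = 0, 4.
On [0, 4], y = 10*u - 2 is on top; that piece has area ∫[0,4] (-2*u^2 + 8*u) du = 64/3.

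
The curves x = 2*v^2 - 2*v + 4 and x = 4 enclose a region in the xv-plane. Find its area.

Both boundary curves give x as a function of v, so integrate with respect to v. Setting them equal: 2*v^2 - 2*v = 0, i.e. 2*v*(v - 1) = 0, so they meet at v = 0, 1.
For v in [0, 1], x = 2*v^2 - 2*v + 4 is on the left; area = ∫[0,1] (-(2*v^2 - 2*v)) dv = 1/3.

1/3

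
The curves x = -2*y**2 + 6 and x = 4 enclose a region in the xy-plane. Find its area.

8/3

Both boundary curves give x as a function of y, so integrate with respect to y. Setting them equal: -2*y**2 + 2 = 0, i.e. -2*(y - 1)*(y + 1) = 0, so they meet at y = -1, 1.
For y in [-1, 1], x = -2*y**2 + 6 is on the right; area = ∫[-1,1] (-2*y**2 + 2) dy = 8/3.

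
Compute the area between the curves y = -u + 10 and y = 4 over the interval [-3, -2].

On [-3, -2], (-u + 10) - (4) = -u + 6 is ≥ 0 throughout, so the area is a single integral of |-u + 6|.
∫[-3,-2] (-u + 6) du = 17/2.

17/2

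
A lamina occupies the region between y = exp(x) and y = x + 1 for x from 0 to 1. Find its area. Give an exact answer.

On [0, 1], (exp(x)) - (x + 1) = -x + exp(x) - 1 is ≥ 0 throughout, so the area is a single integral of |-x + exp(x) - 1|.
∫[0,1] (-x + exp(x) - 1) dx = -5/2 + exp(1).

-5/2 + exp(1)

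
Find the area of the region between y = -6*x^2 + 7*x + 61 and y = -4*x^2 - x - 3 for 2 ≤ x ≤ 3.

214/3

On [2, 3], (-6*x^2 + 7*x + 61) - (-4*x^2 - x - 3) = -2*x^2 + 8*x + 64 is ≥ 0 throughout, so the area is a single integral of |-2*x^2 + 8*x + 64|.
∫[2,3] (-2*x^2 + 8*x + 64) dx = 214/3.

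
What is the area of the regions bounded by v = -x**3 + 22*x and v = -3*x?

625/2

Set the curves equal: -x**3 + 22*x = -3*x, so -x**3 + 25*x = 0, which factors as -x*(x - 5)*(x + 5) = 0. The curves meet at x = -5, 0, 5.
On [-5, 0], v = -3*x is on top; that piece has area ∫[-5,0] (-(-x**3 + 25*x)) dx = 625/4.
On [0, 5], v = -x**3 + 22*x is on top; that piece has area ∫[0,5] (-x**3 + 25*x) dx = 625/4.
Total enclosed area = 625/4 + 625/4 = 625/2.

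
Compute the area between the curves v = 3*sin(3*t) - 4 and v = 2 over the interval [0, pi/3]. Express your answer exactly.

-2 + 2*pi

On [0, pi/3], (3*sin(3*t) - 4) - (2) = 3*sin(3*t) - 6 is ≤ 0 throughout, so the area is a single integral of |3*sin(3*t) - 6|.
∫[0,pi/3] (3*sin(3*t) - 6) dt = 2 - 2*pi; the area of that piece is -2 + 2*pi.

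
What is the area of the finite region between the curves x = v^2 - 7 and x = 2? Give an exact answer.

Both boundary curves give x as a function of v, so integrate with respect to v. Setting them equal: v^2 - 9 = 0, i.e. (v - 3)*(v + 3) = 0, so they meet at v = -3, 3.
For v in [-3, 3], x = v^2 - 7 is on the left; area = ∫[-3,3] (-(v^2 - 9)) dv = 36.

36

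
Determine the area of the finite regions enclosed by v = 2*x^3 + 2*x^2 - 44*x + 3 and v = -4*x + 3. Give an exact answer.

2521/6

Set the curves equal: 2*x^3 + 2*x^2 - 44*x + 3 = -4*x + 3, so 2*x^3 + 2*x^2 - 40*x = 0, which factors as 2*x*(x - 4)*(x + 5) = 0. The curves meet at x = -5, 0, 4.
On [-5, 0], v = 2*x^3 + 2*x^2 - 44*x + 3 is on top; that piece has area ∫[-5,0] (2*x^3 + 2*x^2 - 40*x) dx = 1625/6.
On [0, 4], v = -4*x + 3 is on top; that piece has area ∫[0,4] (-(2*x^3 + 2*x^2 - 40*x)) dx = 448/3.
Total enclosed area = 1625/6 + 448/3 = 2521/6.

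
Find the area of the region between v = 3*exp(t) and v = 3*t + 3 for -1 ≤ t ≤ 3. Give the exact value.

On [-1, 3], (3*exp(t)) - (3*t + 3) = -3*t + 3*exp(t) - 3 is ≥ 0 throughout, so the area is a single integral of |-3*t + 3*exp(t) - 3|.
∫[-1,3] (-3*t + 3*exp(t) - 3) dt = -24 - 3*exp(-1) + 3*exp(3).

-24 - 3*exp(-1) + 3*exp(3)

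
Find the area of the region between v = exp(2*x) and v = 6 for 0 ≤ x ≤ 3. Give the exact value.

The difference (exp(2*x)) - (6) = exp(2*x) - 6 changes sign at x = log(6)/2 inside [0, 3], so split the integral there.
∫[0,log(6)/2] (exp(2*x) - 6) dx = 5/2 - log(216); the area of that piece is -5/2 + log(216).
∫[log(6)/2,3] (exp(2*x) - 6) dx = -21 + 3*log(6) + exp(6)/2.
Total area = (-5/2 + log(216)) + (-21 + 3*log(6) + exp(6)/2) = -47/2 + 6*log(6) + exp(6)/2.

-47/2 + 6*log(6) + exp(6)/2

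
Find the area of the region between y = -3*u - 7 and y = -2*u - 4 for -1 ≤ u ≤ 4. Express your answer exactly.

On [-1, 4], (-3*u - 7) - (-2*u - 4) = -u - 3 is ≤ 0 throughout, so the area is a single integral of |-u - 3|.
∫[-1,4] (-u - 3) du = -45/2; the area of that piece is 45/2.

45/2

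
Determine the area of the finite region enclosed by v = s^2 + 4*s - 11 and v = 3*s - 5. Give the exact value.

125/6

Set the curves equal: s^2 + 4*s - 11 = 3*s - 5, so s^2 + s - 6 = 0, which factors as (s - 2)*(s + 3) = 0. The curves meet at s = -3, 2.
On [-3, 2], v = 3*s - 5 is on top; that piece has area ∫[-3,2] (-(s^2 + s - 6)) ds = 125/6.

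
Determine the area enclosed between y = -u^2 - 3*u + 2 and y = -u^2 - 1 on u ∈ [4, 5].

21/2

On [4, 5], (-u^2 - 3*u + 2) - (-u^2 - 1) = -3*u + 3 is ≤ 0 throughout, so the area is a single integral of |-3*u + 3|.
∫[4,5] (-3*u + 3) du = -21/2; the area of that piece is 21/2.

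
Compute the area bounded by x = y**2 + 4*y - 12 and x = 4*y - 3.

Both boundary curves give x as a function of y, so integrate with respect to y. Setting them equal: y**2 - 9 = 0, i.e. (y - 3)*(y + 3) = 0, so they meet at y = -3, 3.
For y in [-3, 3], x = y**2 + 4*y - 12 is on the left; area = ∫[-3,3] (-(y**2 - 9)) dy = 36.

36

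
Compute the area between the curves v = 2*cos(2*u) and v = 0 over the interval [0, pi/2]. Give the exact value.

The difference (2*cos(2*u)) - (0) = 2*cos(2*u) changes sign at u = pi/4 inside [0, pi/2], so split the integral there.
∫[0,pi/4] (2*cos(2*u)) du = 1.
∫[pi/4,pi/2] (2*cos(2*u)) du = -1; the area of that piece is 1.
Total area = 1 + 1 = 2.

2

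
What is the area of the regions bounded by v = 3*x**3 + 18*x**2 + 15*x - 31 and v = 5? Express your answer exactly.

Set the curves equal: 3*x**3 + 18*x**2 + 15*x - 31 = 5, so 3*x**3 + 18*x**2 + 15*x - 36 = 0, which factors as 3*(x - 1)*(x + 3)*(x + 4) = 0. The curves meet at x = -4, -3, 1.
On [-4, -3], v = 3*x**3 + 18*x**2 + 15*x - 31 is on top; that piece has area ∫[-4,-3] (3*x**3 + 18*x**2 + 15*x - 36) dx = 9/4.
On [-3, 1], v = 5 is on top; that piece has area ∫[-3,1] (-(3*x**3 + 18*x**2 + 15*x - 36)) dx = 96.
Total enclosed area = 9/4 + 96 = 393/4.

393/4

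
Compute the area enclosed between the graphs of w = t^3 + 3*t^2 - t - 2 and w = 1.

8

Set the curves equal: t^3 + 3*t^2 - t - 2 = 1, so t^3 + 3*t^2 - t - 3 = 0, which factors as (t - 1)*(t + 1)*(t + 3) = 0. The curves meet at t = -3, -1, 1.
On [-3, -1], w = t^3 + 3*t^2 - t - 2 is on top; that piece has area ∫[-3,-1] (t^3 + 3*t^2 - t - 3) dt = 4.
On [-1, 1], w = 1 is on top; that piece has area ∫[-1,1] (-(t^3 + 3*t^2 - t - 3)) dt = 4.
Total enclosed area = 4 + 4 = 8.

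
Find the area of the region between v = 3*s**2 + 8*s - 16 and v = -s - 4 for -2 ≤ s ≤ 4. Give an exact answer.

135

The difference (3*s**2 + 8*s - 16) - (-s - 4) = 3*s**2 + 9*s - 12 changes sign at s = 1 inside [-2, 4], so split the integral there.
∫[-2,1] (3*s**2 + 9*s - 12) ds = -81/2; the area of that piece is 81/2.
∫[1,4] (3*s**2 + 9*s - 12) ds = 189/2.
Total area = 81/2 + 189/2 = 135.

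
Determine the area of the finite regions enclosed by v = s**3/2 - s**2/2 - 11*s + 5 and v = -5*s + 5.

Set the curves equal: s**3/2 - s**2/2 - 11*s + 5 = -5*s + 5, so s**3/2 - s**2/2 - 6*s = 0, which factors as s*(s - 4)*(s + 3)/2 = 0. The curves meet at s = -3, 0, 4.
On [-3, 0], v = s**3/2 - s**2/2 - 11*s + 5 is on top; that piece has area ∫[-3,0] (s**3/2 - s**2/2 - 6*s) ds = 99/8.
On [0, 4], v = -5*s + 5 is on top; that piece has area ∫[0,4] (-(s**3/2 - s**2/2 - 6*s)) ds = 80/3.
Total enclosed area = 99/8 + 80/3 = 937/24.

937/24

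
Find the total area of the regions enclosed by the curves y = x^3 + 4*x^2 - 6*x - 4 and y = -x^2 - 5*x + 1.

148/3

Set the curves equal: x^3 + 4*x^2 - 6*x - 4 = -x^2 - 5*x + 1, so x^3 + 5*x^2 - x - 5 = 0, which factors as (x - 1)*(x + 1)*(x + 5) = 0. The curves meet at x = -5, -1, 1.
On [-5, -1], y = x^3 + 4*x^2 - 6*x - 4 is on top; that piece has area ∫[-5,-1] (x^3 + 5*x^2 - x - 5) dx = 128/3.
On [-1, 1], y = -x^2 - 5*x + 1 is on top; that piece has area ∫[-1,1] (-(x^3 + 5*x^2 - x - 5)) dx = 20/3.
Total enclosed area = 128/3 + 20/3 = 148/3.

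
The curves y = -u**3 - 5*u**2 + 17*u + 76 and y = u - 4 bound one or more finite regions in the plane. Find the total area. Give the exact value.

Set the curves equal: -u**3 - 5*u**2 + 17*u + 76 = u - 4, so -u**3 - 5*u**2 + 16*u + 80 = 0, which factors as -(u - 4)*(u + 4)*(u + 5) = 0. The curves meet at u = -5, -4, 4.
On [-5, -4], y = u - 4 is on top; that piece has area ∫[-5,-4] (-(-u**3 - 5*u**2 + 16*u + 80)) du = 17/12.
On [-4, 4], y = -u**3 - 5*u**2 + 17*u + 76 is on top; that piece has area ∫[-4,4] (-u**3 - 5*u**2 + 16*u + 80) du = 1280/3.
Total enclosed area = 17/12 + 1280/3 = 5137/12.

5137/12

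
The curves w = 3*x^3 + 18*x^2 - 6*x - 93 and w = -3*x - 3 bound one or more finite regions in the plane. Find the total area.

1221/4

Set the curves equal: 3*x^3 + 18*x^2 - 6*x - 93 = -3*x - 3, so 3*x^3 + 18*x^2 - 3*x - 90 = 0, which factors as 3*(x - 2)*(x + 3)*(x + 5) = 0. The curves meet at x = -5, -3, 2.
On [-5, -3], w = 3*x^3 + 18*x^2 - 6*x - 93 is on top; that piece has area ∫[-5,-3] (3*x^3 + 18*x^2 - 3*x - 90) dx = 24.
On [-3, 2], w = -3*x - 3 is on top; that piece has area ∫[-3,2] (-(3*x^3 + 18*x^2 - 3*x - 90)) dx = 1125/4.
Total enclosed area = 24 + 1125/4 = 1221/4.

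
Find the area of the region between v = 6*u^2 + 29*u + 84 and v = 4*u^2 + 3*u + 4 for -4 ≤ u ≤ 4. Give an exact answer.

2176/3

On [-4, 4], (6*u^2 + 29*u + 84) - (4*u^2 + 3*u + 4) = 2*u^2 + 26*u + 80 is ≥ 0 throughout, so the area is a single integral of |2*u^2 + 26*u + 80|.
∫[-4,4] (2*u^2 + 26*u + 80) du = 2176/3.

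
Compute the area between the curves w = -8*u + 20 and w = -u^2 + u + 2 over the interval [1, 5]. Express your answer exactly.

12

The difference (-8*u + 20) - (-u^2 + u + 2) = u^2 - 9*u + 18 changes sign at u = 3 inside [1, 5], so split the integral there.
∫[1,3] (u^2 - 9*u + 18) du = 26/3.
∫[3,5] (u^2 - 9*u + 18) du = -10/3; the area of that piece is 10/3.
Total area = 26/3 + 10/3 = 12.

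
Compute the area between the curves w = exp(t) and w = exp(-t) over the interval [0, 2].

-2 + exp(-2) + exp(2)

On [0, 2], (exp(t)) - (exp(-t)) = exp(t) - exp(-t) is ≥ 0 throughout, so the area is a single integral of |exp(t) - exp(-t)|.
∫[0,2] (exp(t) - exp(-t)) dt = -2 + exp(-2) + exp(2).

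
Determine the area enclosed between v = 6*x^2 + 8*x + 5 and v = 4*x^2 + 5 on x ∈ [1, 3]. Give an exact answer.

148/3

On [1, 3], (6*x^2 + 8*x + 5) - (4*x^2 + 5) = 2*x^2 + 8*x is ≥ 0 throughout, so the area is a single integral of |2*x^2 + 8*x|.
∫[1,3] (2*x^2 + 8*x) dx = 148/3.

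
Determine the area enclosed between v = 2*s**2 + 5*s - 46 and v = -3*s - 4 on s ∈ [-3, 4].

The difference (2*s**2 + 5*s - 46) - (-3*s - 4) = 2*s**2 + 8*s - 42 changes sign at s = 3 inside [-3, 4], so split the integral there.
∫[-3,3] (2*s**2 + 8*s - 42) ds = -216; the area of that piece is 216.
∫[3,4] (2*s**2 + 8*s - 42) ds = 32/3.
Total area = 216 + 32/3 = 680/3.

680/3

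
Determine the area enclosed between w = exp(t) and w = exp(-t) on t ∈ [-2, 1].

-4 + exp(-2) + exp(-1) + exp(1) + exp(2)

The difference (exp(t)) - (exp(-t)) = exp(t) - exp(-t) changes sign at t = 0 inside [-2, 1], so split the integral there.
∫[-2,0] (exp(t) - exp(-t)) dt = -exp(2) - exp(-2) + 2; the area of that piece is -2 + exp(-2) + exp(2).
∫[0,1] (exp(t) - exp(-t)) dt = -2 + exp(-1) + exp(1).
Total area = (-2 + exp(-2) + exp(2)) + (-2 + exp(-1) + exp(1)) = -4 + exp(-2) + exp(-1) + exp(1) + exp(2).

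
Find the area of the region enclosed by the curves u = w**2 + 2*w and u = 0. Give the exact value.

4/3

Both boundary curves give u as a function of w, so integrate with respect to w. Setting them equal: w**2 + 2*w = 0, i.e. w*(w + 2) = 0, so they meet at w = -2, 0.
For w in [-2, 0], u = w**2 + 2*w is on the left; area = ∫[-2,0] (-(w**2 + 2*w)) dw = 4/3.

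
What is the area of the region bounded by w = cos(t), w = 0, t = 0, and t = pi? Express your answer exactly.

The difference (cos(t)) - (0) = cos(t) changes sign at t = pi/2 inside [0, pi], so split the integral there.
∫[0,pi/2] (cos(t)) dt = 1.
∫[pi/2,pi] (cos(t)) dt = -1; the area of that piece is 1.
Total area = 1 + 1 = 2.

2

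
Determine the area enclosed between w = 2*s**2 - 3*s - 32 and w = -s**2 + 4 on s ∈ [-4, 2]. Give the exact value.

149

The difference (2*s**2 - 3*s - 32) - (-s**2 + 4) = 3*s**2 - 3*s - 36 changes sign at s = -3 inside [-4, 2], so split the integral there.
∫[-4,-3] (3*s**2 - 3*s - 36) ds = 23/2.
∫[-3,2] (3*s**2 - 3*s - 36) ds = -275/2; the area of that piece is 275/2.
Total area = 23/2 + 275/2 = 149.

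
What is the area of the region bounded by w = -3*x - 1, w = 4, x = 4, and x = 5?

37/2

On [4, 5], (-3*x - 1) - (4) = -3*x - 5 is ≤ 0 throughout, so the area is a single integral of |-3*x - 5|.
∫[4,5] (-3*x - 5) dx = -37/2; the area of that piece is 37/2.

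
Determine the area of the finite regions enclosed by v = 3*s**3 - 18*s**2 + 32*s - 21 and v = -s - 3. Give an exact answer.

Set the curves equal: 3*s**3 - 18*s**2 + 32*s - 21 = -s - 3, so 3*s**3 - 18*s**2 + 33*s - 18 = 0, which factors as 3*(s - 3)*(s - 2)*(s - 1) = 0. The curves meet at s = 1, 2, 3.
On [1, 2], v = 3*s**3 - 18*s**2 + 32*s - 21 is on top; that piece has area ∫[1,2] (3*s**3 - 18*s**2 + 33*s - 18) ds = 3/4.
On [2, 3], v = -s - 3 is on top; that piece has area ∫[2,3] (-(3*s**3 - 18*s**2 + 33*s - 18)) ds = 3/4.
Total enclosed area = 3/4 + 3/4 = 3/2.

3/2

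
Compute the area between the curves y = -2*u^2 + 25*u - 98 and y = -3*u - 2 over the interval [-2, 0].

On [-2, 0], (-2*u^2 + 25*u - 98) - (-3*u - 2) = -2*u^2 + 28*u - 96 is ≤ 0 throughout, so the area is a single integral of |-2*u^2 + 28*u - 96|.
∫[-2,0] (-2*u^2 + 28*u - 96) du = -760/3; the area of that piece is 760/3.

760/3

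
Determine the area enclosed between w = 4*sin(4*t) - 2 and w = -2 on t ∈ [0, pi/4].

On [0, pi/4], (4*sin(4*t) - 2) - (-2) = 4*sin(4*t) is ≥ 0 throughout, so the area is a single integral of |4*sin(4*t)|.
∫[0,pi/4] (4*sin(4*t)) dt = 2.

2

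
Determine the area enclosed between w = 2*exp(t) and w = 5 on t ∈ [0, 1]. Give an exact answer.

The difference (2*exp(t)) - (5) = 2*exp(t) - 5 changes sign at t = log(5/2) inside [0, 1], so split the integral there.
∫[0,log(5/2)] (2*exp(t) - 5) dt = log(32/3125) + 3; the area of that piece is -3 + log(3125/32).
∫[log(5/2),1] (2*exp(t) - 5) dt = -10 - 5*log(2) + 2*exp(1) + 5*log(5).
Total area = (-3 + log(3125/32)) + (-10 - 5*log(2) + 2*exp(1) + 5*log(5)) = -13 - 10*log(2) + 2*exp(1) + 10*log(5).

-13 - 10*log(2) + 2*exp(1) + 10*log(5)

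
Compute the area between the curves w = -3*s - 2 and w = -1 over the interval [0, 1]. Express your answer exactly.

5/2

On [0, 1], (-3*s - 2) - (-1) = -3*s - 1 is ≤ 0 throughout, so the area is a single integral of |-3*s - 1|.
∫[0,1] (-3*s - 1) ds = -5/2; the area of that piece is 5/2.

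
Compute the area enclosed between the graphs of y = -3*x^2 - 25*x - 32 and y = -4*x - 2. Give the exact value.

27/2

Set the curves equal: -3*x^2 - 25*x - 32 = -4*x - 2, so -3*x^2 - 21*x - 30 = 0, which factors as -3*(x + 2)*(x + 5) = 0. The curves meet at x = -5, -2.
On [-5, -2], y = -3*x^2 - 25*x - 32 is on top; that piece has area ∫[-5,-2] (-3*x^2 - 21*x - 30) dx = 27/2.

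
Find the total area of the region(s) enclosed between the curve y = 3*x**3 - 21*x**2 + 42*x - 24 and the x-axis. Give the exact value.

37/4

The curve meets the x-axis where 3*x**3 - 21*x**2 + 42*x - 24 = 0, i.e. 3*(x - 4)*(x - 2)*(x - 1) = 0, at x = 1, 2, 4.
On [1, 2] the curve lies above the axis; ∫[1,2] (3*x**3 - 21*x**2 + 42*x - 24) dx = 5/4, giving area 5/4.
On [2, 4] the curve lies below the axis; ∫[2,4] (3*x**3 - 21*x**2 + 42*x - 24) dx = -8, giving area 8.
Total area = 5/4 + 8 = 37/4.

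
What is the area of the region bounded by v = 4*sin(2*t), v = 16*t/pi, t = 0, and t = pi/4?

2 - pi/2

On [0, pi/4], (4*sin(2*t)) - (16*t/pi) = -16*t/pi + 4*sin(2*t) is ≥ 0 throughout, so the area is a single integral of |-16*t/pi + 4*sin(2*t)|.
∫[0,pi/4] (-16*t/pi + 4*sin(2*t)) dt = 2 - pi/2.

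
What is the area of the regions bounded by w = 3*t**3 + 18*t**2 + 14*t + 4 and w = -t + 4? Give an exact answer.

393/4

Set the curves equal: 3*t**3 + 18*t**2 + 14*t + 4 = -t + 4, so 3*t**3 + 18*t**2 + 15*t = 0, which factors as 3*t*(t + 1)*(t + 5) = 0. The curves meet at t = -5, -1, 0.
On [-5, -1], w = 3*t**3 + 18*t**2 + 14*t + 4 is on top; that piece has area ∫[-5,-1] (3*t**3 + 18*t**2 + 15*t) dt = 96.
On [-1, 0], w = -t + 4 is on top; that piece has area ∫[-1,0] (-(3*t**3 + 18*t**2 + 15*t)) dt = 9/4.
Total enclosed area = 96 + 9/4 = 393/4.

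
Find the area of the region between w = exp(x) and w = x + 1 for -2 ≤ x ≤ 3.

-15/2 - exp(-2) + exp(3)

On [-2, 3], (exp(x)) - (x + 1) = -x + exp(x) - 1 is ≥ 0 throughout, so the area is a single integral of |-x + exp(x) - 1|.
∫[-2,3] (-x + exp(x) - 1) dx = -15/2 - exp(-2) + exp(3).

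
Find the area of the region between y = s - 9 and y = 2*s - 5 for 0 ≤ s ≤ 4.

24

On [0, 4], (s - 9) - (2*s - 5) = -s - 4 is ≤ 0 throughout, so the area is a single integral of |-s - 4|.
∫[0,4] (-s - 4) ds = -24; the area of that piece is 24.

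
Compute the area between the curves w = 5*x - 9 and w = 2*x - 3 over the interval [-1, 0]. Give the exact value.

On [-1, 0], (5*x - 9) - (2*x - 3) = 3*x - 6 is ≤ 0 throughout, so the area is a single integral of |3*x - 6|.
∫[-1,0] (3*x - 6) dx = -15/2; the area of that piece is 15/2.

15/2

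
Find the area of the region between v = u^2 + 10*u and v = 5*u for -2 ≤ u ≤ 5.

The difference (u^2 + 10*u) - (5*u) = u^2 + 5*u changes sign at u = 0 inside [-2, 5], so split the integral there.
∫[-2,0] (u^2 + 5*u) du = -22/3; the area of that piece is 22/3.
∫[0,5] (u^2 + 5*u) du = 625/6.
Total area = 22/3 + 625/6 = 223/2.

223/2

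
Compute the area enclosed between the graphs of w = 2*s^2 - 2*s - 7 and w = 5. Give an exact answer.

125/3

Set the curves equal: 2*s^2 - 2*s - 7 = 5, so 2*s^2 - 2*s - 12 = 0, which factors as 2*(s - 3)*(s + 2) = 0. The curves meet at s = -2, 3.
On [-2, 3], w = 5 is on top; that piece has area ∫[-2,3] (-(2*s^2 - 2*s - 12)) ds = 125/3.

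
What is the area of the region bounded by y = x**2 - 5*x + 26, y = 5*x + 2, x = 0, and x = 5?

The difference (x**2 - 5*x + 26) - (5*x + 2) = x**2 - 10*x + 24 changes sign at x = 4 inside [0, 5], so split the integral there.
∫[0,4] (x**2 - 10*x + 24) dx = 112/3.
∫[4,5] (x**2 - 10*x + 24) dx = -2/3; the area of that piece is 2/3.
Total area = 112/3 + 2/3 = 38.

38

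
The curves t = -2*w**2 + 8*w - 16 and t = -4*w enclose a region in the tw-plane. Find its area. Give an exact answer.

Both boundary curves give t as a function of w, so integrate with respect to w. Setting them equal: -2*w**2 + 12*w - 16 = 0, i.e. -2*(w - 4)*(w - 2) = 0, so they meet at w = 2, 4.
For w in [2, 4], t = -2*w**2 + 8*w - 16 is on the right; area = ∫[2,4] (-2*w**2 + 12*w - 16) dw = 8/3.

8/3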